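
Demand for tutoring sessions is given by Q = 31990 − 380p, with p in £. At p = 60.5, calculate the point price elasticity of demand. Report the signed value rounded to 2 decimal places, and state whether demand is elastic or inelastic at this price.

-2.55; elastic

dQ/dp = −380. At p = 60.5, Q = 31990 − 380(60.5) = 9000.
Ed = (dQ/dp)·(p/Q) = −380 × (60.5/9000) = -2.5544…
|Ed| = 2.55 > 1, so demand is elastic.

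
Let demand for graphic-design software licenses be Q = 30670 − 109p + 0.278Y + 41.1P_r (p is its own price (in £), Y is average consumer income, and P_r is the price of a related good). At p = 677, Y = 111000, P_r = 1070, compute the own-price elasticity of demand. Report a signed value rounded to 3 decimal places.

-2.327

At the given values, Q = 30670 − 109(677) + 0.278(111000) + 41.1(1070) = 31712.
∂Q/∂p = −109.
E = (-109) × (677/31712) = -2.32697…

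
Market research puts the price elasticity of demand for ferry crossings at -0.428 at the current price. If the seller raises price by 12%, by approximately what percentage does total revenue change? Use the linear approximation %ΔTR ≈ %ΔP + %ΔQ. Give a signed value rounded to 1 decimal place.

%ΔQ ≈ Ed × %ΔP = (-0.428) × (+12%) = -5.1360%
%ΔTR ≈ %ΔP + %ΔQ = (+12%) + (-5.1360%) = +6.8640%

+6.9%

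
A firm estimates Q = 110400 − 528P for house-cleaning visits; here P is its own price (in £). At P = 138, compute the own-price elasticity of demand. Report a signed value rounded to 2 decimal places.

-1.94

At the given values, Q = 110400 − 528(138) = 37536.
∂Q/∂P = −528.
E = (-528) × (138/37536) = -1.9411…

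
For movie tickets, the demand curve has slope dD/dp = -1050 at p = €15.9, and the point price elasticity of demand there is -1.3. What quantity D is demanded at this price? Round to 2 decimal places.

12842.31

Ed = (dD/dp)·(p/D) ⇒ D = (dD/dp)·p/Ed = (-1050)·15.9/(-1.3) = 12842.3076…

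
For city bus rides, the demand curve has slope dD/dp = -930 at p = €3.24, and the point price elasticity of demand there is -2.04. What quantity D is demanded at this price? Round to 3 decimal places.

Ed = (dD/dp)·(p/D) ⇒ D = (dD/dp)·p/Ed = (-930)·3.24/(-2.04) = 1477.05882…

1477.059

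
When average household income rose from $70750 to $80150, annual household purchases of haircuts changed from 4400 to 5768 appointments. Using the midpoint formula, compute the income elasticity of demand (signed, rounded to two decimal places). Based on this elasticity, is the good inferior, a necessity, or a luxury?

%ΔQ = (5768 − 4400)/[( 4400 + 5768)/2] = 1368/5084 = 0.269079…
%ΔIncome = (80150 − 70750)/[( 70750 + 80150)/2] = 9400/75450 = 0.124585…
E_income = (1368/5084) / (9400/75450) = 2.1597…
E_income > 1 ⇒ normal good, luxury.

2.16; luxury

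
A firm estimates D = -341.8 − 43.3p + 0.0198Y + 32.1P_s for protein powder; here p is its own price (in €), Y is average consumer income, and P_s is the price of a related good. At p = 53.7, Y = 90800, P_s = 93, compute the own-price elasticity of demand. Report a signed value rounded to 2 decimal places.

-1.10

At the given values, D = -341.8 − 43.3(53.7) + 0.0198(90800) + 32.1(93) = 2116.13.
∂D/∂p = −43.3.
E = (-43.3) × (53.7/2116.13) = -1.0988…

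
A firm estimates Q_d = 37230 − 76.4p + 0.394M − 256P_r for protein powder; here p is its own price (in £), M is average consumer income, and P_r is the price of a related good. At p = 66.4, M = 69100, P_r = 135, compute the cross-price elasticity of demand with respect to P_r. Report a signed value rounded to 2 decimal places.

-1.39

At the given values, Q_d = 37230 − 76.4(66.4) + 0.394(69100) − 256(135) = 24822.44.
∂Q_d/∂P_r = -256.
E = (-256) × (135/24822.44) = -1.3922…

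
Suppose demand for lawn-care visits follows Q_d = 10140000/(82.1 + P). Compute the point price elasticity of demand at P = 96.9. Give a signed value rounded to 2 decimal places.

-0.54

dQ_d/dP = −10140000/(82.1 + P)² = -316.47. At P = 96.9, Q_d = 56648.
Ed = (dQ_d/dP)·(P/Q_d) = (-316.47) × (96.9/56648) = -0.5413…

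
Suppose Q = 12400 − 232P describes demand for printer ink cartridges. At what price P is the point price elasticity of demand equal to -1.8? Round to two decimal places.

Ed = −232P/(12400 − 232P). Set this equal to -1.8:
232P = 1.8·(12400 − 232P) ⇒ 232P(1 + 1.8) = 1.8·12400
P = 1.8·12400 / (232·2.8) = 34.3596…

34.36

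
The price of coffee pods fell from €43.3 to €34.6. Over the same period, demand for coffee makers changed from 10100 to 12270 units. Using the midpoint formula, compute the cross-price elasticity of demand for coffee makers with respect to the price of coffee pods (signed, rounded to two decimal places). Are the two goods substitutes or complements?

-0.87; complements

%ΔQ_{coffee makers} = (12270 − 10100)/avg = 2170/11185 = 0.194009…
%ΔP_{coffee pods} = (34.6 − 43.3)/avg = -8.7/38.95 = -0.223363…
E_cross = (2170/11185) / (-8.7/38.95) = -0.8685…
E_cross < 0 ⇒ the goods are complements.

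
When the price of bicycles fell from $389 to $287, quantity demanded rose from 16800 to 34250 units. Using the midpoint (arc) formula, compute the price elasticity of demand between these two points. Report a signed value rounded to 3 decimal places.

%ΔQ = (34250 − 16800) / [(16800 + 34250)/2] = 17450/25525 = 0.683643…
%ΔP = (287 − 389) / [(389 + 287)/2] = -102/338 = -0.301775…
Arc Ed = %ΔQ / %ΔP = (17450/25525) / (-102/338) = -2.26540…

-2.265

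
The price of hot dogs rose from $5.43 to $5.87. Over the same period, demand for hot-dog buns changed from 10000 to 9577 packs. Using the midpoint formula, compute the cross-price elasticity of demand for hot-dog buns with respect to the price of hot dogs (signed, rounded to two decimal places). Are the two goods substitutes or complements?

%ΔQ_{hot-dog buns} = (9577 − 10000)/avg = -423/9788.5 = -0.043213…
%ΔP_{hot dogs} = (5.87 − 5.43)/avg = 0.44/5.65 = 0.077876…
E_cross = (-423/9788.5) / (0.44/5.65) = -0.5549…
E_cross < 0 ⇒ the goods are complements.

-0.55; complements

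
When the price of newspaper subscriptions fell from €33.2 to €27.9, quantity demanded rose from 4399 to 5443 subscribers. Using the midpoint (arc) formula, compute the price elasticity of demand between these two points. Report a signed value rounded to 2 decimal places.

-1.22

%ΔQ = (5443 − 4399) / [(4399 + 5443)/2] = 1044/4921 = 0.212152…
%ΔP = (27.9 − 33.2) / [(33.2 + 27.9)/2] = -5.3/30.55 = -0.173486…
Arc Ed = %ΔQ / %ΔP = (1044/4921) / (-5.3/30.55) = -1.2228…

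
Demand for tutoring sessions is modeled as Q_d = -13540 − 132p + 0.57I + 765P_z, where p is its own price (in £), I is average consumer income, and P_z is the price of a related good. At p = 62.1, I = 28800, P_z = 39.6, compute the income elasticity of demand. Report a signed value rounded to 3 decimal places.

At the given values, Q_d = -13540 − 132(62.1) + 0.57(28800) + 765(39.6) = 24972.8.
∂Q_d/∂I = 0.57.
E = (0.57) × (28800/24972.8) = 0.65735…

0.657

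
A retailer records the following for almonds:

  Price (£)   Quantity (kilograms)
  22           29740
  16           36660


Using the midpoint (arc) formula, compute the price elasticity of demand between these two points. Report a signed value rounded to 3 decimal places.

-0.660

%ΔQ = (36660 − 29740) / [(29740 + 36660)/2] = 6920/33200 = 0.208433…
%ΔP = (16 − 22) / [(22 + 16)/2] = -6/19 = -0.315789…
Arc Ed = %ΔQ / %ΔP = (6920/33200) / (-6/19) = -0.66004…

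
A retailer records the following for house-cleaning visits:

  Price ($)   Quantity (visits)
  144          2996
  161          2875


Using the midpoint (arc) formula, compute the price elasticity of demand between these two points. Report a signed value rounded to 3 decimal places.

%ΔQ = (2875 − 2996) / [(2996 + 2875)/2] = -121/2935.5 = -0.041219…
%ΔP = (161 − 144) / [(144 + 161)/2] = 17/152.5 = 0.111475…
Arc Ed = %ΔQ / %ΔP = (-121/2935.5) / (17/152.5) = -0.36976…

-0.370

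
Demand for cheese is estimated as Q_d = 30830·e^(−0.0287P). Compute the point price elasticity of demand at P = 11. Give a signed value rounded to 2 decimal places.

-0.32

dQ_d/dP = −0.0287·Q_d = -645.281. At P = 11, Q_d = 22483.6.
Ed = (dQ_d/dP)·(P/Q_d) = (-645.281) × (11/22483.6) = -0.3157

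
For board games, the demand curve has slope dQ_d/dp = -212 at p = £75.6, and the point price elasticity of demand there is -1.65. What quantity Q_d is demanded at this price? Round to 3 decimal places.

Ed = (dQ_d/dp)·(p/Q_d) ⇒ Q_d = (dQ_d/dp)·p/Ed = (-212)·75.6/(-1.65) = 9713.45454…

9713.455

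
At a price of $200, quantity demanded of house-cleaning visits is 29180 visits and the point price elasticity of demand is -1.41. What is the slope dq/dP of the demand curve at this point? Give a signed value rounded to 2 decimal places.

Ed = (dq/dP)·(P/q) ⇒ dq/dP = Ed·q/P = (-1.41)·29180/200 = -205.719

-205.72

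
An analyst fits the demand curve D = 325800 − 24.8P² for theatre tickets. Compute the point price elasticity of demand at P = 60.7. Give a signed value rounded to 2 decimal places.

dD/dP = −2·24.8·P = -3010.72. At P = 60.7, D = 234424.648.
Ed = (dD/dP)·(P/D) = (-3010.72) × (60.7/234424.648) = -0.7795…

-0.78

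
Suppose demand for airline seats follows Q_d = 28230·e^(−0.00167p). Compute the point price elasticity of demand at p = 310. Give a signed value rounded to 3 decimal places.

dQ_d/dp = −0.00167·Q_d = -28.0927. At p = 310, Q_d = 16822.
Ed = (dQ_d/dp)·(p/Q_d) = (-28.0927) × (310/16822) = -0.5177

-0.518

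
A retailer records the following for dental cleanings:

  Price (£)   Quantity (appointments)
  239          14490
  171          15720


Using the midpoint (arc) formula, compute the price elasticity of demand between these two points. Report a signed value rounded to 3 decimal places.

-0.245

%ΔQ = (15720 − 14490) / [(14490 + 15720)/2] = 1230/15105 = 0.081429…
%ΔP = (171 − 239) / [(239 + 171)/2] = -68/205 = -0.331707…
Arc Ed = %ΔQ / %ΔP = (1230/15105) / (-68/205) = -0.24548…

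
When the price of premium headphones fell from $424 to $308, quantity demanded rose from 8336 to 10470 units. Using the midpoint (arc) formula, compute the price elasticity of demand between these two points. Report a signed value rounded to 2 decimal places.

-0.72

%ΔQ = (10470 − 8336) / [(8336 + 10470)/2] = 2134/9403 = 0.226948…
%ΔP = (308 − 424) / [(424 + 308)/2] = -116/366 = -0.316939…
Arc Ed = %ΔQ / %ΔP = (2134/9403) / (-116/366) = -0.7160…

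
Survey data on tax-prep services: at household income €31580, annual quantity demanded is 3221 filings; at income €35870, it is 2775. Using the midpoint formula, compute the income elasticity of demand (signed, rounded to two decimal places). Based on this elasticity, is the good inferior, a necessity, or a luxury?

%ΔQ = (2775 − 3221)/[( 3221 + 2775)/2] = -446/2998 = -0.148765…
%ΔIncome = (35870 − 31580)/[( 31580 + 35870)/2] = 4290/33725 = 0.127205…
E_income = (-446/2998) / (4290/33725) = -1.1694…
E_income < 0 ⇒ inferior good.

-1.17; inferior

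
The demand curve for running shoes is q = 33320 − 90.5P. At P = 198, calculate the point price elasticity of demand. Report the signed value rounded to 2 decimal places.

-1.16

dq/dP = −90.5. At P = 198, q = 33320 − 90.5(198) = 15401.
Ed = (dq/dP)·(P/q) = −90.5 × (198/15401) = -1.1634…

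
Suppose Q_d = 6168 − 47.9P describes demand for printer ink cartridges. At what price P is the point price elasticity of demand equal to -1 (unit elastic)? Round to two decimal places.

Ed = −47.9P/(6168 − 47.9P). Set this equal to -1:
47.9P = 1·(6168 − 47.9P) ⇒ 47.9P(1 + 1) = 1·6168
P = 1·6168 / (47.9·2) = 64.3841…

64.38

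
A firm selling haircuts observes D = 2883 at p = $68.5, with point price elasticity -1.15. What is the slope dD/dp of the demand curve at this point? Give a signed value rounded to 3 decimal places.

Ed = (dD/dp)·(p/D) ⇒ dD/dp = Ed·D/p = (-1.15)·2883/68.5 = -48.40072…

-48.401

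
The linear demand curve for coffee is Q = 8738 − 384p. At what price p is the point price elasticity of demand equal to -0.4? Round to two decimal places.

6.50

Ed = −384p/(8738 − 384p). Set this equal to -0.4:
384p = 0.4·(8738 − 384p) ⇒ 384p(1 + 0.4) = 0.4·8738
p = 0.4·8738 / (384·1.4) = 6.5014…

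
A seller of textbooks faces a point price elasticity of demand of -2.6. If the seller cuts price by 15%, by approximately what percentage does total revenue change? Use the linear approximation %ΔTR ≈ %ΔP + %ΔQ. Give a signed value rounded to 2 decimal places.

+24.00%

%ΔQ ≈ Ed × %ΔP = (-2.6) × (-15%) = +39.0000%
%ΔTR ≈ %ΔP + %ΔQ = (-15%) + (+39.0000%) = +24.0000%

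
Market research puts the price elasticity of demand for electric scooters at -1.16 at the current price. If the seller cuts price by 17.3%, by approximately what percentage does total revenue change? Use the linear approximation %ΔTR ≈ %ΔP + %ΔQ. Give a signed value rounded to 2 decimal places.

+2.77%

%ΔQ ≈ Ed × %ΔP = (-1.16) × (-17.3%) = +20.0680%
%ΔTR ≈ %ΔP + %ΔQ = (-17.3%) + (+20.0680%) = +2.7680%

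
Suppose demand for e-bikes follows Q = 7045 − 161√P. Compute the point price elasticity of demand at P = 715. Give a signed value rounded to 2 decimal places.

-0.79

dQ/dP = −161/(2√P) = -3.01053. At P = 715, Q = 2739.94.
Ed = (dQ/dP)·(P/Q) = (-3.01053) × (715/2739.94) = -0.7856…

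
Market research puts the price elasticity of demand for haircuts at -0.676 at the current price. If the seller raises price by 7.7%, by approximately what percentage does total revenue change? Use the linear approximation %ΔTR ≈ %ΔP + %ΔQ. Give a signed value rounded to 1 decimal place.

+2.5%

%ΔQ ≈ Ed × %ΔP = (-0.676) × (+7.7%) = -5.2052%
%ΔTR ≈ %ΔP + %ΔQ = (+7.7%) + (-5.2052%) = +2.4948%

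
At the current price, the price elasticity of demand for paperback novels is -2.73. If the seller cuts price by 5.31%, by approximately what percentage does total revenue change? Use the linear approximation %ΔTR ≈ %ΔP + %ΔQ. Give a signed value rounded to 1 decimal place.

%ΔQ ≈ Ed × %ΔP = (-2.73) × (-5.31%) = +14.4963%
%ΔTR ≈ %ΔP + %ΔQ = (-5.31%) + (+14.4963%) = +9.1863%

+9.2%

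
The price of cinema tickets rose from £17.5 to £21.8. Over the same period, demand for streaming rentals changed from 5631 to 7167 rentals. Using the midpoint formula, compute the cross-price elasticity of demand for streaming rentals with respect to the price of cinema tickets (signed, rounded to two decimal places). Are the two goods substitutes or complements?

%ΔQ_{streaming rentals} = (7167 − 5631)/avg = 1536/6399 = 0.240037…
%ΔP_{cinema tickets} = (21.8 − 17.5)/avg = 4.3/19.65 = 0.218829…
E_cross = (1536/6399) / (4.3/19.65) = 1.0969…
E_cross > 0 ⇒ the goods are substitutes.

1.10; substitutes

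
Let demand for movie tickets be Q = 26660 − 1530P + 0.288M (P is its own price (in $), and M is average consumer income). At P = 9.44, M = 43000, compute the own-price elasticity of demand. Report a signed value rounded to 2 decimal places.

-0.59

At the given values, Q = 26660 − 1530(9.44) + 0.288(43000) = 24600.8.
∂Q/∂P = −1530.
E = (-1530) × (9.44/24600.8) = -0.5871…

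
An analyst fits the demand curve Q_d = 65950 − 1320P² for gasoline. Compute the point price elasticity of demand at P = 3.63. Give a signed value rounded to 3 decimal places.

-0.716

dQ_d/dP = −2·1320·P = -9583.2. At P = 3.63, Q_d = 48556.492.
Ed = (dQ_d/dP)·(P/Q_d) = (-9583.2) × (3.63/48556.492) = -0.71642…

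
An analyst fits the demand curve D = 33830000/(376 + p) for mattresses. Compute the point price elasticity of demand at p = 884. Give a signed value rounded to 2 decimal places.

-0.70

dD/dp = −33830000/(376 + p)² = -21.3089. At p = 884, D = 26849.2.
Ed = (dD/dp)·(p/D) = (-21.3089) × (884/26849.2) = -0.7015…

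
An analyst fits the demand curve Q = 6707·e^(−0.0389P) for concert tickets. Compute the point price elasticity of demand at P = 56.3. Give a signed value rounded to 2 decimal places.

dQ/dP = −0.0389·Q = -29.1973. At P = 56.3, Q = 750.573.
Ed = (dQ/dP)·(P/Q) = (-29.1973) × (56.3/750.573) = -2.1900…

-2.19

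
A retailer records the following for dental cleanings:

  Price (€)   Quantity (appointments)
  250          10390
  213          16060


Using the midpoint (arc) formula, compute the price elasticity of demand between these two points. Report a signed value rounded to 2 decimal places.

-2.68

%ΔQ = (16060 − 10390) / [(10390 + 16060)/2] = 5670/13225 = 0.428733…
%ΔP = (213 − 250) / [(250 + 213)/2] = -37/231.5 = -0.159827…
Arc Ed = %ΔQ / %ΔP = (5670/13225) / (-37/231.5) = -2.6824…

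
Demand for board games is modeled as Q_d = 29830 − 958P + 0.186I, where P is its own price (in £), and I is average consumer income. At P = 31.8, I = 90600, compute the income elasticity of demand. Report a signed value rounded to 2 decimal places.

At the given values, Q_d = 29830 − 958(31.8) + 0.186(90600) = 16217.2.
∂Q_d/∂I = 0.186.
E = (0.186) × (90600/16217.2) = 1.0391…

1.04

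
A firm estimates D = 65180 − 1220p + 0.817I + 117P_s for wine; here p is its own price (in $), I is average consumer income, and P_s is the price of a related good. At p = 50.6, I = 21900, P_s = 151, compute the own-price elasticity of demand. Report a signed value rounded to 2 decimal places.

-1.58

At the given values, D = 65180 − 1220(50.6) + 0.817(21900) + 117(151) = 39007.3.
∂D/∂p = −1220.
E = (-1220) × (50.6/39007.3) = -1.5825…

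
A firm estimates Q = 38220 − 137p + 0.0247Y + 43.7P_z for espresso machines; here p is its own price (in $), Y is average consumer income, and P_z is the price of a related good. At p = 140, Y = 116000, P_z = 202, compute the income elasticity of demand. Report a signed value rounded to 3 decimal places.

At the given values, Q = 38220 − 137(140) + 0.0247(116000) + 43.7(202) = 30732.6.
∂Q/∂Y = 0.0247.
E = (0.0247) × (116000/30732.6) = 0.09322…

0.093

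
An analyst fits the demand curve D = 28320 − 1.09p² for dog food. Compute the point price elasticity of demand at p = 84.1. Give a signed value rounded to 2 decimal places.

-0.75

dD/dp = −2·1.09·p = -183.338. At p = 84.1, D = 20610.6371.
Ed = (dD/dp)·(p/D) = (-183.338) × (84.1/20610.6371) = -0.7480…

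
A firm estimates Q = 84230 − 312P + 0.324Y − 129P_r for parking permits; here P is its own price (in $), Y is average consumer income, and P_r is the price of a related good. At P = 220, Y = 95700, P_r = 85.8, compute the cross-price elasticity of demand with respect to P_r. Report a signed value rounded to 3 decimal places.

At the given values, Q = 84230 − 312(220) + 0.324(95700) − 129(85.8) = 35528.6.
∂Q/∂P_r = -129.
E = (-129) × (85.8/35528.6) = -0.31152…

-0.312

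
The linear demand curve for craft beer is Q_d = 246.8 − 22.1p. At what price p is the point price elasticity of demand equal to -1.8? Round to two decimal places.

Ed = −22.1p/(246.8 − 22.1p). Set this equal to -1.8:
22.1p = 1.8·(246.8 − 22.1p) ⇒ 22.1p(1 + 1.8) = 1.8·246.8
p = 1.8·246.8 / (22.1·2.8) = 7.1790…

7.18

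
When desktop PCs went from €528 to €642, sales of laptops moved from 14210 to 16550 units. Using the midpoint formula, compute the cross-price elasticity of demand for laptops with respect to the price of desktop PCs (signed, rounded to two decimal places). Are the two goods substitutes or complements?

%ΔQ_{laptops} = (16550 − 14210)/avg = 2340/15380 = 0.152145…
%ΔP_{desktop PCs} = (642 − 528)/avg = 114/585 = 0.194871…
E_cross = (2340/15380) / (114/585) = 0.7807…
E_cross > 0 ⇒ the goods are substitutes.

0.78; substitutes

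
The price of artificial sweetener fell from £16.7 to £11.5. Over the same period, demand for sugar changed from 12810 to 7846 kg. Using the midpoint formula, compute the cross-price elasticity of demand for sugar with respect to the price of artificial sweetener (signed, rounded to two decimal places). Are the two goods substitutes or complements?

1.30; substitutes

%ΔQ_{sugar} = (7846 − 12810)/avg = -4964/10328 = -0.480635…
%ΔP_{artificial sweetener} = (11.5 − 16.7)/avg = -5.2/14.1 = -0.368794…
E_cross = (-4964/10328) / (-5.2/14.1) = 1.3032…
E_cross > 0 ⇒ the goods are substitutes.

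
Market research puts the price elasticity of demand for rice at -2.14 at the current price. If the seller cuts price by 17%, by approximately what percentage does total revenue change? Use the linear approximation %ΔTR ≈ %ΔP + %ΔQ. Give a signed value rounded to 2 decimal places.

+19.38%

%ΔQ ≈ Ed × %ΔP = (-2.14) × (-17%) = +36.3800%
%ΔTR ≈ %ΔP + %ΔQ = (-17%) + (+36.3800%) = +19.3800%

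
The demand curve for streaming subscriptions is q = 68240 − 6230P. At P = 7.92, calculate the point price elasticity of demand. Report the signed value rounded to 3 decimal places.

-2.611

dq/dP = −6230. At P = 7.92, q = 68240 − 6230(7.92) = 18898.4.
Ed = (dq/dP)·(P/q) = −6230 × (7.92/18898.4) = -2.61088…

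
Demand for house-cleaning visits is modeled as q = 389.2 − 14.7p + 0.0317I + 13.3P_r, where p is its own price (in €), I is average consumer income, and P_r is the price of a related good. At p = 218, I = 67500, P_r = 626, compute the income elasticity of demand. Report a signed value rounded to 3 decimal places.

0.280

At the given values, q = 389.2 − 14.7(218) + 0.0317(67500) + 13.3(626) = 7650.15.
∂q/∂I = 0.0317.
E = (0.0317) × (67500/7650.15) = 0.27970…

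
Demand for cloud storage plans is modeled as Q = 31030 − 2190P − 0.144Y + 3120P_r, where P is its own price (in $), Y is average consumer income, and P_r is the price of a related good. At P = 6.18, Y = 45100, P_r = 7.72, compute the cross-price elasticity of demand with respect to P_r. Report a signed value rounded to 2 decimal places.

0.69

At the given values, Q = 31030 − 2190(6.18) − 0.144(45100) + 3120(7.72) = 35087.8.
∂Q/∂P_r = 3120.
E = (3120) × (7.72/35087.8) = 0.6864…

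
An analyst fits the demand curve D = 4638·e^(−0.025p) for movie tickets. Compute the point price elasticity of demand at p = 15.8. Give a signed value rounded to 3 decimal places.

-0.395

dD/dp = −0.025·D = -78.1132. At p = 15.8, D = 3124.53.
Ed = (dD/dp)·(p/D) = (-78.1132) × (15.8/3124.53) = -0.395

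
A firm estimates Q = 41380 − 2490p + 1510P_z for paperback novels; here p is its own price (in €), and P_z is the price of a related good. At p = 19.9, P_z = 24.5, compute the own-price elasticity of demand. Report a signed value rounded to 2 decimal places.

-1.72

At the given values, Q = 41380 − 2490(19.9) + 1510(24.5) = 28824.
∂Q/∂p = −2490.
E = (-2490) × (19.9/28824) = -1.7190…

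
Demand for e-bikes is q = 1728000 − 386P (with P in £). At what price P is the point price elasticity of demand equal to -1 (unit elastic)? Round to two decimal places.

2238.34

Ed = −386P/(1728000 − 386P). Set this equal to -1:
386P = 1·(1728000 − 386P) ⇒ 386P(1 + 1) = 1·1728000
P = 1·1728000 / (386·2) = 2238.3419…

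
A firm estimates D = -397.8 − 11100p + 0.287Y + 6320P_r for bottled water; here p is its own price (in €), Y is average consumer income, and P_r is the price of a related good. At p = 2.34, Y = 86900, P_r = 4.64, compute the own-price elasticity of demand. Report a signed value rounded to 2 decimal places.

At the given values, D = -397.8 − 11100(2.34) + 0.287(86900) + 6320(4.64) = 27893.3.
∂D/∂p = −11100.
E = (-11100) × (2.34/27893.3) = -0.9311…

-0.93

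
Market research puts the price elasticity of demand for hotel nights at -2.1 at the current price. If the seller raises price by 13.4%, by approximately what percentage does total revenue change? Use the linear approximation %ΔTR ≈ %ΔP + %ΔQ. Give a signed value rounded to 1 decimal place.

-14.7%

%ΔQ ≈ Ed × %ΔP = (-2.1) × (+13.4%) = -28.1400%
%ΔTR ≈ %ΔP + %ΔQ = (+13.4%) + (-28.1400%) = -14.7400%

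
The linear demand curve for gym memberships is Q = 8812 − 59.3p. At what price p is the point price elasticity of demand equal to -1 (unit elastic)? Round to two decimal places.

Ed = −59.3p/(8812 − 59.3p). Set this equal to -1:
59.3p = 1·(8812 − 59.3p) ⇒ 59.3p(1 + 1) = 1·8812
p = 1·8812 / (59.3·2) = 74.3001…

74.30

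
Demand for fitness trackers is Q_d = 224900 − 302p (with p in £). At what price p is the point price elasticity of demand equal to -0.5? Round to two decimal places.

Ed = −302p/(224900 − 302p). Set this equal to -0.5:
302p = 0.5·(224900 − 302p) ⇒ 302p(1 + 0.5) = 0.5·224900
p = 0.5·224900 / (302·1.5) = 248.2339…

248.23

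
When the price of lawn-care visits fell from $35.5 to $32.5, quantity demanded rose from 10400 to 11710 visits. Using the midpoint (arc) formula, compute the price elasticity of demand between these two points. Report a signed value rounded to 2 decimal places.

-1.34

%ΔQ = (11710 − 10400) / [(10400 + 11710)/2] = 1310/11055 = 0.118498…
%ΔP = (32.5 − 35.5) / [(35.5 + 32.5)/2] = -3/34 = -0.088235…
Arc Ed = %ΔQ / %ΔP = (1310/11055) / (-3/34) = -1.3429…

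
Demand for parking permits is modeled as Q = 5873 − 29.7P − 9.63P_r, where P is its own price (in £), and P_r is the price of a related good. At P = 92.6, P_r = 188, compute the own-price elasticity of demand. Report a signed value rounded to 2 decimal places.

-2.10

At the given values, Q = 5873 − 29.7(92.6) − 9.63(188) = 1312.34.
∂Q/∂P = −29.7.
E = (-29.7) × (92.6/1312.34) = -2.0956…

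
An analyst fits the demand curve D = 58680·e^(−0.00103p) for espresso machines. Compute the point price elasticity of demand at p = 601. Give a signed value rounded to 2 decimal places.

-0.62

dD/dp = −0.00103·D = -32.5451. At p = 601, D = 31597.2.
Ed = (dD/dp)·(p/D) = (-32.5451) × (601/31597.2) = -0.6190…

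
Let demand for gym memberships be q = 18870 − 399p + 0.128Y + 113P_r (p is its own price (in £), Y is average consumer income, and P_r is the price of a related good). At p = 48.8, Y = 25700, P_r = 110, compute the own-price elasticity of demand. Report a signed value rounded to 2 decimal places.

-1.29

At the given values, q = 18870 − 399(48.8) + 0.128(25700) + 113(110) = 15118.4.
∂q/∂p = −399.
E = (-399) × (48.8/15118.4) = -1.2879…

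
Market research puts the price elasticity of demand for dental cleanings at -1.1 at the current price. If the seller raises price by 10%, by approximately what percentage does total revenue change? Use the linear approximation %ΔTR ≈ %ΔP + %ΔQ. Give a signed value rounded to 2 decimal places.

%ΔQ ≈ Ed × %ΔP = (-1.1) × (+10%) = -11.0000%
%ΔTR ≈ %ΔP + %ΔQ = (+10%) + (-11.0000%) = -1.0000%

-1.00%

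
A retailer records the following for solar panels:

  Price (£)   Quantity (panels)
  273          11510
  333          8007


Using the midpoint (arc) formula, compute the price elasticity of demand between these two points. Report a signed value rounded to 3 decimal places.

%ΔQ = (8007 − 11510) / [(11510 + 8007)/2] = -3503/9758.5 = -0.358969…
%ΔP = (333 − 273) / [(273 + 333)/2] = 60/303 = 0.198019…
Arc Ed = %ΔQ / %ΔP = (-3503/9758.5) / (60/303) = -1.81279…

-1.813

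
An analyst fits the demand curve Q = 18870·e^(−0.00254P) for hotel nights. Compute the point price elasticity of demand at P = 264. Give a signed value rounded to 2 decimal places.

dQ/dP = −0.00254·Q = -24.5124. At P = 264, Q = 9650.54.
Ed = (dQ/dP)·(P/Q) = (-24.5124) × (264/9650.54) = -0.6705…

-0.67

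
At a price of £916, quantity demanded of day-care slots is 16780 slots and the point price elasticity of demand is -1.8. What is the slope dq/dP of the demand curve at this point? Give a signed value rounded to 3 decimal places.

Ed = (dq/dP)·(P/q) ⇒ dq/dP = Ed·q/P = (-1.8)·16780/916 = -32.97379…

-32.974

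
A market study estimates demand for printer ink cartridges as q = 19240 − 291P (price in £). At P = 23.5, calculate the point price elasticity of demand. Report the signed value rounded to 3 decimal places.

dq/dP = −291. At P = 23.5, q = 19240 − 291(23.5) = 12401.5.
Ed = (dq/dP)·(P/q) = −291 × (23.5/12401.5) = -0.55142…

-0.551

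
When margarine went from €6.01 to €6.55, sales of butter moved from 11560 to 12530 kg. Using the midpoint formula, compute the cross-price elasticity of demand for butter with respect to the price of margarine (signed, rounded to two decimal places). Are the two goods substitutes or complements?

0.94; substitutes

%ΔQ_{butter} = (12530 − 11560)/avg = 970/12045 = 0.080531…
%ΔP_{margarine} = (6.55 − 6.01)/avg = 0.54/6.28 = 0.085987…
E_cross = (970/12045) / (0.54/6.28) = 0.9365…
E_cross > 0 ⇒ the goods are substitutes.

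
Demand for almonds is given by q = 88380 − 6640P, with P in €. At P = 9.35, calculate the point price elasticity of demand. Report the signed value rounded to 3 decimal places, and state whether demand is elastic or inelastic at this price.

-2.361; elastic

dq/dP = −6640. At P = 9.35, q = 88380 − 6640(9.35) = 26296.
Ed = (dq/dP)·(P/q) = −6640 × (9.35/26296) = -2.36096…
|Ed| = 2.361 > 1, so demand is elastic.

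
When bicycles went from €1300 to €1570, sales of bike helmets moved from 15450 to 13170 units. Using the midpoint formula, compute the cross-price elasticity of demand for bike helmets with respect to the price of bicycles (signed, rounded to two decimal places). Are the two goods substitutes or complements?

-0.85; complements

%ΔQ_{bike helmets} = (13170 − 15450)/avg = -2280/14310 = -0.159329…
%ΔP_{bicycles} = (1570 − 1300)/avg = 270/1435 = 0.188153…
E_cross = (-2280/14310) / (270/1435) = -0.8468…
E_cross < 0 ⇒ the goods are complements.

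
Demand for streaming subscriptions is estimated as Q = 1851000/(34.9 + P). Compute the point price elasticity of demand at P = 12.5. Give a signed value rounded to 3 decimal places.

dQ/dP = −1851000/(34.9 + P)² = -823.853. At P = 12.5, Q = 39050.6.
Ed = (dQ/dP)·(P/Q) = (-823.853) × (12.5/39050.6) = -0.26371…

-0.264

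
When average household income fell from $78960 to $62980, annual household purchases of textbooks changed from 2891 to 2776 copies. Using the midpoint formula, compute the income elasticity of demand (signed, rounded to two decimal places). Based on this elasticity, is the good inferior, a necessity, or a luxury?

0.18; necessity

%ΔQ = (2776 − 2891)/[( 2891 + 2776)/2] = -115/2833.5 = -0.040585…
%ΔIncome = (62980 − 78960)/[( 78960 + 62980)/2] = -15980/70970 = -0.225165…
E_income = (-115/2833.5) / (-15980/70970) = 0.1802…
0 < E_income < 1 ⇒ normal good, necessity.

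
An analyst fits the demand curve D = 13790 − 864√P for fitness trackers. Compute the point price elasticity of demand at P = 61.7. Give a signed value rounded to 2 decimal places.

dD/dP = −864/(2√P) = -54.9973. At P = 61.7, D = 7003.34.
Ed = (dD/dP)·(P/D) = (-54.9973) × (61.7/7003.34) = -0.4845…

-0.48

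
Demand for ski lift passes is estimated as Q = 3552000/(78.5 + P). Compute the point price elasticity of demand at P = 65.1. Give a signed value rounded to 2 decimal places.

dQ/dP = −3552000/(78.5 + P)² = -172.252. At P = 65.1, Q = 24735.4.
Ed = (dQ/dP)·(P/Q) = (-172.252) × (65.1/24735.4) = -0.4533…

-0.45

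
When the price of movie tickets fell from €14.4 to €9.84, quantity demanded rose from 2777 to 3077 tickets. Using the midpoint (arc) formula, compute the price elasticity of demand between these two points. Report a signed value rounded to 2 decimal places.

%ΔQ = (3077 − 2777) / [(2777 + 3077)/2] = 300/2927 = 0.102494…
%ΔP = (9.84 − 14.4) / [(14.4 + 9.84)/2] = -4.56/12.12 = -0.376237…
Arc Ed = %ΔQ / %ΔP = (300/2927) / (-4.56/12.12) = -0.2724…

-0.27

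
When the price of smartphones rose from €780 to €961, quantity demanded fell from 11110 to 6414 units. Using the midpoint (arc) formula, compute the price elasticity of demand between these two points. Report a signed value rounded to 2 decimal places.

-2.58

%ΔQ = (6414 − 11110) / [(11110 + 6414)/2] = -4696/8762 = -0.535950…
%ΔP = (961 − 780) / [(780 + 961)/2] = 181/870.5 = 0.207926…
Arc Ed = %ΔQ / %ΔP = (-4696/8762) / (181/870.5) = -2.5775…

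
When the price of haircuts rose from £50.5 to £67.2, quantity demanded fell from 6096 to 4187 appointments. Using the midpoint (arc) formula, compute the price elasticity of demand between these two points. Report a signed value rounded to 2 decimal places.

%ΔQ = (4187 − 6096) / [(6096 + 4187)/2] = -1909/5141.5 = -0.371292…
%ΔP = (67.2 − 50.5) / [(50.5 + 67.2)/2] = 16.7/58.85 = 0.283772…
Arc Ed = %ΔQ / %ΔP = (-1909/5141.5) / (16.7/58.85) = -1.3084…

-1.31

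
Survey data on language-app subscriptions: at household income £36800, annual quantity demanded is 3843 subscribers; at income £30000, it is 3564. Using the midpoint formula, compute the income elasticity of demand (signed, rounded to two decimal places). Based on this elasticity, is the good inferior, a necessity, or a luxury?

%ΔQ = (3564 − 3843)/[( 3843 + 3564)/2] = -279/3703.5 = -0.075334…
%ΔIncome = (30000 − 36800)/[( 36800 + 30000)/2] = -6800/33400 = -0.203592…
E_income = (-279/3703.5) / (-6800/33400) = 0.3700…
0 < E_income < 1 ⇒ normal good, necessity.

0.37; necessity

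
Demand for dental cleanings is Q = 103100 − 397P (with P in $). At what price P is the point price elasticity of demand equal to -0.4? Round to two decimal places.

74.20

Ed = −397P/(103100 − 397P). Set this equal to -0.4:
397P = 0.4·(103100 − 397P) ⇒ 397P(1 + 0.4) = 0.4·103100
P = 0.4·103100 / (397·1.4) = 74.1993…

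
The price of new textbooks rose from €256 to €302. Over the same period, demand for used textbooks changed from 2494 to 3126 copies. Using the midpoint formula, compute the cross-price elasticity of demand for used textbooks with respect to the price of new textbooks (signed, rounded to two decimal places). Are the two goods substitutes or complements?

1.36; substitutes

%ΔQ_{used textbooks} = (3126 − 2494)/avg = 632/2810 = 0.224911…
%ΔP_{new textbooks} = (302 − 256)/avg = 46/279 = 0.164874…
E_cross = (632/2810) / (46/279) = 1.3641…
E_cross > 0 ⇒ the goods are substitutes.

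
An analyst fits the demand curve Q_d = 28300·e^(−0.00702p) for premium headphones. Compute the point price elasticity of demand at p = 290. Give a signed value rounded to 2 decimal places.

dQ_d/dp = −0.00702·Q_d = -25.941. At p = 290, Q_d = 3695.3.
Ed = (dQ_d/dp)·(p/Q_d) = (-25.941) × (290/3695.3) = -2.0358

-2.04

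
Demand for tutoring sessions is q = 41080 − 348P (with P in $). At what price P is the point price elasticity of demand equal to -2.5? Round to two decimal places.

84.32

Ed = −348P/(41080 − 348P). Set this equal to -2.5:
348P = 2.5·(41080 − 348P) ⇒ 348P(1 + 2.5) = 2.5·41080
P = 2.5·41080 / (348·3.5) = 84.3185…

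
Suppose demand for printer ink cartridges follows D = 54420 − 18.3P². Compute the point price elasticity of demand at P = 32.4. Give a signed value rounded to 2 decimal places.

-1.09

dD/dP = −2·18.3·P = -1185.84. At P = 32.4, D = 35209.392.
Ed = (dD/dP)·(P/D) = (-1185.84) × (32.4/35209.392) = -1.0912…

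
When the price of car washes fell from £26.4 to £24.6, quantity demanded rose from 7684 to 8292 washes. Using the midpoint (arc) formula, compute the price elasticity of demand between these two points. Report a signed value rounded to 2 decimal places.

%ΔQ = (8292 − 7684) / [(7684 + 8292)/2] = 608/7988 = 0.076114…
%ΔP = (24.6 − 26.4) / [(26.4 + 24.6)/2] = -1.8/25.5 = -0.070588…
Arc Ed = %ΔQ / %ΔP = (608/7988) / (-1.8/25.5) = -1.0782…

-1.08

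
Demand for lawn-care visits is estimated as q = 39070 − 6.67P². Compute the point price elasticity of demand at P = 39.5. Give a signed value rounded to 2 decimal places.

dq/dP = −2·6.67·P = -526.93. At P = 39.5, q = 28663.1325.
Ed = (dq/dP)·(P/q) = (-526.93) × (39.5/28663.1325) = -0.7261…

-0.73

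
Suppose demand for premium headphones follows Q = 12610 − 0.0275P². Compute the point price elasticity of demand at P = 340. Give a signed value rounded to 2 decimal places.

dQ/dP = −2·0.0275·P = -18.7. At P = 340, Q = 9431.
Ed = (dQ/dP)·(P/Q) = (-18.7) × (340/9431) = -0.6741…

-0.67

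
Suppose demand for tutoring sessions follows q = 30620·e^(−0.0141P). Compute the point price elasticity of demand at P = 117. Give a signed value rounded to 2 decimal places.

-1.65

dq/dP = −0.0141·q = -82.9409. At P = 117, q = 5882.33.
Ed = (dq/dP)·(P/q) = (-82.9409) × (117/5882.33) = -1.6497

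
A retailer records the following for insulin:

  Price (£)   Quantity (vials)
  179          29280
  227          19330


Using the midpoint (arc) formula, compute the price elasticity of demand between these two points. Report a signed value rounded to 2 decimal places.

%ΔQ = (19330 − 29280) / [(29280 + 19330)/2] = -9950/24305 = -0.409380…
%ΔP = (227 − 179) / [(179 + 227)/2] = 48/203 = 0.236453…
Arc Ed = %ΔQ / %ΔP = (-9950/24305) / (48/203) = -1.7313…

-1.73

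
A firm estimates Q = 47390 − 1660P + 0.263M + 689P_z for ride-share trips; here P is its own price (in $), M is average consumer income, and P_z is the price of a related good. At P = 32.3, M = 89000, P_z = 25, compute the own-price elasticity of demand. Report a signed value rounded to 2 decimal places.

-1.56

At the given values, Q = 47390 − 1660(32.3) + 0.263(89000) + 689(25) = 34404.
∂Q/∂P = −1660.
E = (-1660) × (32.3/34404) = -1.5584…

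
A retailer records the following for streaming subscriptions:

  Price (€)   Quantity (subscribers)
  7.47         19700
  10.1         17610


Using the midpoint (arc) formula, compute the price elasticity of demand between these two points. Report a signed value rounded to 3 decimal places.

-0.374

%ΔQ = (17610 − 19700) / [(19700 + 17610)/2] = -2090/18655 = -0.112034…
%ΔP = (10.1 − 7.47) / [(7.47 + 10.1)/2] = 2.63/8.785 = 0.299373…
Arc Ed = %ΔQ / %ΔP = (-2090/18655) / (2.63/8.785) = -0.37422…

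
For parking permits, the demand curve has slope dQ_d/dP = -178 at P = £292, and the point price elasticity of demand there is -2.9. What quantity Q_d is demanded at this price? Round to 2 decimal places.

17922.76

Ed = (dQ_d/dP)·(P/Q_d) ⇒ Q_d = (dQ_d/dP)·P/Ed = (-178)·292/(-2.9) = 17922.7586…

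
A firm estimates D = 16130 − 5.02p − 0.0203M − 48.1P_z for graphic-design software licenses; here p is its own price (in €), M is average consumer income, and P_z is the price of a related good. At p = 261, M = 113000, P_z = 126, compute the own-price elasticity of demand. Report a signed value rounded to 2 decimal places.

At the given values, D = 16130 − 5.02(261) − 0.0203(113000) − 48.1(126) = 6465.28.
∂D/∂p = −5.02.
E = (-5.02) × (261/6465.28) = -0.2026…

-0.20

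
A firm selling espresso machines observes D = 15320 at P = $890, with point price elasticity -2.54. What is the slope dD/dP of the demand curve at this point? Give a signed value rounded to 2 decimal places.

-43.72

Ed = (dD/dP)·(P/D) ⇒ dD/dP = Ed·D/P = (-2.54)·15320/890 = -43.7222…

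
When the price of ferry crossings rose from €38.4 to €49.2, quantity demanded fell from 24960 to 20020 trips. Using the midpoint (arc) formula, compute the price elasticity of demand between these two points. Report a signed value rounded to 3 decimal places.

%ΔQ = (20020 − 24960) / [(24960 + 20020)/2] = -4940/22490 = -0.219653…
%ΔP = (49.2 − 38.4) / [(38.4 + 49.2)/2] = 10.8/43.8 = 0.246575…
Arc Ed = %ΔQ / %ΔP = (-4940/22490) / (10.8/43.8) = -0.89081…

-0.891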